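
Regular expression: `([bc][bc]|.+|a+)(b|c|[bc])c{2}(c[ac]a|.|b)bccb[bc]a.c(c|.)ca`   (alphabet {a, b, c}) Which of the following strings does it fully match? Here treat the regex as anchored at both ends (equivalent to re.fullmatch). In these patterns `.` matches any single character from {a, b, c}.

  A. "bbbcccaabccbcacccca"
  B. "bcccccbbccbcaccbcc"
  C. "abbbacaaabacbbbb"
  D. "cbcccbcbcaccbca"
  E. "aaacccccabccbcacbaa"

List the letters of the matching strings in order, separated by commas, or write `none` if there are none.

A → match
B → no match — must end with "ca"
C → no match — must end with "ca"
D → no match
E → no match — must end with "ca"

A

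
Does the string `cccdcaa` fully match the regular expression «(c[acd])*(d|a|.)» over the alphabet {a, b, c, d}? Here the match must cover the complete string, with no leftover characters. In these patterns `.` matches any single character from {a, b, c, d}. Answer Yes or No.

Yes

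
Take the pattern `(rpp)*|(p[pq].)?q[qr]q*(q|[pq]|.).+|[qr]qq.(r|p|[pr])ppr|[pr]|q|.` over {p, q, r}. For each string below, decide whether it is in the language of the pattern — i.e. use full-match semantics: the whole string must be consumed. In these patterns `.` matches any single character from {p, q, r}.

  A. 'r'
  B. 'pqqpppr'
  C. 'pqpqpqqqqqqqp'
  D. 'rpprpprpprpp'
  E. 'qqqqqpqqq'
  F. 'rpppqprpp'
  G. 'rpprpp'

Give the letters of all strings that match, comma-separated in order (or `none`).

A → match
B → no match
C → no match
D → match
E → match
F → no match
G → match

A, D, E, G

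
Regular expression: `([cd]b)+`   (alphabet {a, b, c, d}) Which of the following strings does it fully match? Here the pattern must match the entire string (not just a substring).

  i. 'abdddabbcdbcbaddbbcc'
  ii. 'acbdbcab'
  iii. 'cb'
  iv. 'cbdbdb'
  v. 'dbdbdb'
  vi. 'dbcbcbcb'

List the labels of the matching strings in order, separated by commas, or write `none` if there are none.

iii, iv, v, vi

i → no match — must end with 'b'
ii → no match
iii → match
iv → match
v → match
vi → match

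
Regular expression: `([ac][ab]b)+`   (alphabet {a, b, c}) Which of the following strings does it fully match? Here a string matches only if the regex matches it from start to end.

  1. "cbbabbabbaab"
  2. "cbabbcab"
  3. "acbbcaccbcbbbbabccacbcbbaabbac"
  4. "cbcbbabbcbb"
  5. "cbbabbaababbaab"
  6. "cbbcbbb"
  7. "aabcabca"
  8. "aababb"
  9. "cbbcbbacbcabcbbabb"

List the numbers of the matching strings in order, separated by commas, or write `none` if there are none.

1 → match
2 → no match
3 → no match — must end with "b"
4 → no match
5 → match
6 → no match
7 → no match — must end with "b"
8 → match
9 → no match

1, 5, 8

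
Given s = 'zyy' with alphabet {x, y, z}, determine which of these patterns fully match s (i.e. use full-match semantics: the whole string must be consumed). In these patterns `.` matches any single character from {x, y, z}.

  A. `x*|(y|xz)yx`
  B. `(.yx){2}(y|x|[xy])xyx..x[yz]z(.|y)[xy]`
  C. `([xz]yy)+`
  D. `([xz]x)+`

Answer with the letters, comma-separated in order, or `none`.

A → no match
B → no match
C → match
D → no match — must end with 'x'

C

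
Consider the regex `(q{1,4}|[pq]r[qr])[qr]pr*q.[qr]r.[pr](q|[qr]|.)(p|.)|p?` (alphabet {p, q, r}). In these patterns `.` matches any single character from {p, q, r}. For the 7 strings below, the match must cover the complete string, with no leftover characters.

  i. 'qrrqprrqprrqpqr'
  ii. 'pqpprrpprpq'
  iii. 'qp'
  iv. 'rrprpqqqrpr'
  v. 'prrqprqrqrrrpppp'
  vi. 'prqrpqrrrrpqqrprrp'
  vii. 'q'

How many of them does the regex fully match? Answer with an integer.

1

i → match
ii. 'pqpprrpprpq' → no match
iii. 'qp' → no match
iv. 'rrprpqqqrpr' → no match
v → no match
vi → no match
vii. 'q' → no match
Total matched: 1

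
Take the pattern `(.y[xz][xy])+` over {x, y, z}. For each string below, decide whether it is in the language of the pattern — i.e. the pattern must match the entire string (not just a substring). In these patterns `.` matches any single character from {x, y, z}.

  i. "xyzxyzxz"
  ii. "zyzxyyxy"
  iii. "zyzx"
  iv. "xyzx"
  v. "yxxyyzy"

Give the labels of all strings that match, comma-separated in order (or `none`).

i → no match
ii → match
iii → match
iv → match
v → no match

ii, iii, iv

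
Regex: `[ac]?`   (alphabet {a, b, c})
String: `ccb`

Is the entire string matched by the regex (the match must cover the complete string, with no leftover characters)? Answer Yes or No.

No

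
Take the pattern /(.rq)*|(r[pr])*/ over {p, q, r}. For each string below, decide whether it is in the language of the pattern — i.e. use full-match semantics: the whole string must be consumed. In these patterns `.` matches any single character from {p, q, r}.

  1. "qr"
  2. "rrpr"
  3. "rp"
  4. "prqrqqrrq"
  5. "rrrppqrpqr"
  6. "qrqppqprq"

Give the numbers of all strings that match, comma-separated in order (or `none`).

1 → no match
2 → no match
3 → match
4 → no match
5 → no match
6 → no match

3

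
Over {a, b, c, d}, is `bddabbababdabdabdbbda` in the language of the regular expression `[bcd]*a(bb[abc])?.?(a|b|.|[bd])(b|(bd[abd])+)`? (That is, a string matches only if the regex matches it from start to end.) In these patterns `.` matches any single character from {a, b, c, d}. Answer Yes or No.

Yes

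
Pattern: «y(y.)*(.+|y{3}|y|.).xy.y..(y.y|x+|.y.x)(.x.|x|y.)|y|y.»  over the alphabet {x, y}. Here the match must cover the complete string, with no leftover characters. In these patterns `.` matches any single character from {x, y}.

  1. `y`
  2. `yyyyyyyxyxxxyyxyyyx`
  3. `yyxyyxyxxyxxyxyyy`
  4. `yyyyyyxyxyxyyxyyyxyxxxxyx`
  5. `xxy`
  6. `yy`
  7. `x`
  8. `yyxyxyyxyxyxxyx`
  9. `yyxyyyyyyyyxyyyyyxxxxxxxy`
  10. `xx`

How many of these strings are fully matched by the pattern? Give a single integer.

1. `y` → match
2 → no match
3 → no match
4 → match
5. `xxy` → no match — must start with `y`
6. `yy` → match
7. `x` → no match — must start with `y`
8 → no match
9 → match
10. `xx` → no match — must start with `y`
Total matched: 4

4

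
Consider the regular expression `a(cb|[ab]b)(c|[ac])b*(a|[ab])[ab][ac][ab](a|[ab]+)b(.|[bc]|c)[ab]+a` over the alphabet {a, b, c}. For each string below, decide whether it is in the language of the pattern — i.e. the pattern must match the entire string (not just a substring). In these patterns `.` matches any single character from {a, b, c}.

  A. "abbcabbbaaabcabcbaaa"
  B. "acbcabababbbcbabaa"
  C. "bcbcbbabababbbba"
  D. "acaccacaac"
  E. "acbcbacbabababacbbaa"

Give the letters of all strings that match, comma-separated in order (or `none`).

B

A → no match
B → match
C → no match — must start with "a"
D → no match — must end with "a"
E → no match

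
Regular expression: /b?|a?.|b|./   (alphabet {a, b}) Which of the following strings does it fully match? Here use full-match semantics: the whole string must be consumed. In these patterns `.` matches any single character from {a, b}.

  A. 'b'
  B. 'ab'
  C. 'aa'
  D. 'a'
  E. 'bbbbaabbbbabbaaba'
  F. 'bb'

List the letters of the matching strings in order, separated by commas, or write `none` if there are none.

A, B, C, D

A → match
B → match
C → match
D → match
E → no match
F → no match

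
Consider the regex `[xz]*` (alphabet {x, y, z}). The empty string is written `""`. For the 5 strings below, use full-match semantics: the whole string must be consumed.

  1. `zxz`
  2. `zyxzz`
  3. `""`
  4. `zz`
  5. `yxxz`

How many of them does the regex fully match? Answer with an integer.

3

1 → match
2 → no match
3 → match
4 → match
5 → no match
Total matched: 3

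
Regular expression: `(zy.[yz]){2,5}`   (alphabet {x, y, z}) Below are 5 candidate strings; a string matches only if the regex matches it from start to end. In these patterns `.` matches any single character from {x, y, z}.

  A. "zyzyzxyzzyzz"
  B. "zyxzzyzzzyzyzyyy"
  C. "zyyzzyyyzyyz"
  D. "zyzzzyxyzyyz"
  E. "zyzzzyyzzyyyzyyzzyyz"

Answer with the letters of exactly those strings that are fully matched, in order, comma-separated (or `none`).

B, C, D, E

A. "zyzyzxyzzyzz" → no match
B → match
C. "zyyzzyyyzyyz" → match
D. "zyzzzyxyzyyz" → match
E → match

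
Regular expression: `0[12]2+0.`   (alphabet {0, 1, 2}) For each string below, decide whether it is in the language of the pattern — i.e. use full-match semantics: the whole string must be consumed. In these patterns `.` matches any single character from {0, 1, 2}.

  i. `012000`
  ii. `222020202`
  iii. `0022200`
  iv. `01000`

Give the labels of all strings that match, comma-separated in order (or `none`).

none

i → no match
ii → no match — must start with `0`
iii → no match
iv → no match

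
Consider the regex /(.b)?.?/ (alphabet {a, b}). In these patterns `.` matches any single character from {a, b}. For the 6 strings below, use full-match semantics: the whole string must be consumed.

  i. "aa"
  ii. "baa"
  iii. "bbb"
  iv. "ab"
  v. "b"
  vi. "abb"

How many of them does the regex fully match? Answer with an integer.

i → no match
ii → no match
iii → match
iv → match
v → match
vi → match
Total matched: 4

4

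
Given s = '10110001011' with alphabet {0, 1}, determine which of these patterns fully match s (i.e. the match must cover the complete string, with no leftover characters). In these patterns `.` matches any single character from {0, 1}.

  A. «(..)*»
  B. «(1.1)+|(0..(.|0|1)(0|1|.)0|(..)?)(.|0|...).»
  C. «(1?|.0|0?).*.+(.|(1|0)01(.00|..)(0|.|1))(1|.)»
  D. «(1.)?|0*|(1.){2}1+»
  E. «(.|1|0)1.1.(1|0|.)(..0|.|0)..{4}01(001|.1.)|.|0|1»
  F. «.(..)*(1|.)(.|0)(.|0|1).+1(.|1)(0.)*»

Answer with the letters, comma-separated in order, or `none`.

C, F

A → no match
B → no match
C → match
D → no match
E → no match
F → match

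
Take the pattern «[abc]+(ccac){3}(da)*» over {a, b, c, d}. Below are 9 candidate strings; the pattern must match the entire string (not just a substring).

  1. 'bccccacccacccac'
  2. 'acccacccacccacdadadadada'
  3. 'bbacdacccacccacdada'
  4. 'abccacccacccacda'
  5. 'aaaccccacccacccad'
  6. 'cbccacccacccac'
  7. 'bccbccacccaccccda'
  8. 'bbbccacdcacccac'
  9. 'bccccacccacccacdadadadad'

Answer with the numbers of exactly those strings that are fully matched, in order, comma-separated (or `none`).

1 → match
2 → match
3 → no match
4 → match
5 → no match
6 → match
7 → no match
8 → no match
9 → no match

1, 2, 4, 6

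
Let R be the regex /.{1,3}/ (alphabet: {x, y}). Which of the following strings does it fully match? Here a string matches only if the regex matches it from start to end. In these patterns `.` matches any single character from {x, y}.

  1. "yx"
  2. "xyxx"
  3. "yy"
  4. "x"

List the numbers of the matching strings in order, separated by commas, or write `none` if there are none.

1, 3, 4

1 → match
2 → no match
3 → match
4 → match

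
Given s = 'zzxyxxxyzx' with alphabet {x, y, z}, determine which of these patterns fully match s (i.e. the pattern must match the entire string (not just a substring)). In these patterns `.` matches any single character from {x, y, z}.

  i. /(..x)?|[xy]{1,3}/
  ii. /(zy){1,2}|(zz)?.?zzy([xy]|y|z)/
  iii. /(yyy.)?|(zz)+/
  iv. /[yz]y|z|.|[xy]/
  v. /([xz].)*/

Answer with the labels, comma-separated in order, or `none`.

i → no match
ii → no match
iii → no match
iv → no match
v → match

v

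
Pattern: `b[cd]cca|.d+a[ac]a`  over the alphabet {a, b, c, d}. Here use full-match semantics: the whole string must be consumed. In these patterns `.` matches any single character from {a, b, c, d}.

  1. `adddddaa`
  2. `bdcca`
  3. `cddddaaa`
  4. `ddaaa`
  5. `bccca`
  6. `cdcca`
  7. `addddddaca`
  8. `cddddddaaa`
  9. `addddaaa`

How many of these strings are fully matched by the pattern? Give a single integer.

7

1. `adddddaa` → no match
2. `bdcca` → match
3. `cddddaaa` → match
4. `ddaaa` → match
5. `bccca` → match
6. `cdcca` → no match
7. `addddddaca` → match
8. `cddddddaaa` → match
9. `addddaaa` → match
Total matched: 7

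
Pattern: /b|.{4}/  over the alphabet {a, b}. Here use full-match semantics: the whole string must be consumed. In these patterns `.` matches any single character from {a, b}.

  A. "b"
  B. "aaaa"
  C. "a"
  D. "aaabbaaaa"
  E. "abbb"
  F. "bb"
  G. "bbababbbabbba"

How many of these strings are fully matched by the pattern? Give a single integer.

A. "b" → match
B. "aaaa" → match
C. "a" → no match
D. "aaabbaaaa" → no match
E. "abbb" → match
F. "bb" → no match
G → no match
Total matched: 3

3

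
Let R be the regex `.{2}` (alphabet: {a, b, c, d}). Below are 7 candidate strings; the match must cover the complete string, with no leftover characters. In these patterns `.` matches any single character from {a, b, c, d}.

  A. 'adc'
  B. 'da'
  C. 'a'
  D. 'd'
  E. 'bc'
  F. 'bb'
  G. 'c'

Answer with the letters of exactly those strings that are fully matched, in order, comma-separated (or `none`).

A. 'adc' → no match
B. 'da' → match
C. 'a' → no match
D. 'd' → no match
E. 'bc' → match
F. 'bb' → match
G. 'c' → no match

B, E, F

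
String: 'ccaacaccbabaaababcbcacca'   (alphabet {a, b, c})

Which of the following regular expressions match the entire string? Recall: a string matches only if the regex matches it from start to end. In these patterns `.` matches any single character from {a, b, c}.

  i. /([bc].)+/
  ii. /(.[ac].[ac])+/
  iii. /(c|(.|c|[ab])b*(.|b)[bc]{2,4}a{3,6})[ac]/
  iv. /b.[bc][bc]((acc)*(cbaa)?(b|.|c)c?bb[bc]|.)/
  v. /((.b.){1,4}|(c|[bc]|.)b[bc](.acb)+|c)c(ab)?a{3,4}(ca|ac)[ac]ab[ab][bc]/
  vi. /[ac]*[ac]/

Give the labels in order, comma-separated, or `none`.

i → no match
ii → match
iii → no match
iv → no match — must start with 'b'
v → no match
vi → no match

ii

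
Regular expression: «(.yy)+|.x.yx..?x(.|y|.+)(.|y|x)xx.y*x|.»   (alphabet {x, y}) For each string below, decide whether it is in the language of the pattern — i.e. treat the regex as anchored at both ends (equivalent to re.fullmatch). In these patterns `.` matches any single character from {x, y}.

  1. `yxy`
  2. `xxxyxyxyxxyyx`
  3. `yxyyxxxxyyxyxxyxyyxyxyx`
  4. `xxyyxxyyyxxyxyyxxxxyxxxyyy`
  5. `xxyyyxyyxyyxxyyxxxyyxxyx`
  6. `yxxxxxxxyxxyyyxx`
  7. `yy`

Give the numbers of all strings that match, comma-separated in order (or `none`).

none

1 → no match
2 → no match
3 → no match
4 → no match
5 → no match
6 → no match
7 → no match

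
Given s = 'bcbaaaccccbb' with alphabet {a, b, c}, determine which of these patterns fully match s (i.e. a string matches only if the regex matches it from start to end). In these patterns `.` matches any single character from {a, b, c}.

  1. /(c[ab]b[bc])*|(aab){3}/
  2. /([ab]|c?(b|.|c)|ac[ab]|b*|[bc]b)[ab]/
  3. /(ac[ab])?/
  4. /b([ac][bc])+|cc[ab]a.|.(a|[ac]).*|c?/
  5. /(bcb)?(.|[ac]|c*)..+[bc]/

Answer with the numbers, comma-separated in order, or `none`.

4, 5

1 → no match
2 → no match
3 → no match
4 → match
5 → match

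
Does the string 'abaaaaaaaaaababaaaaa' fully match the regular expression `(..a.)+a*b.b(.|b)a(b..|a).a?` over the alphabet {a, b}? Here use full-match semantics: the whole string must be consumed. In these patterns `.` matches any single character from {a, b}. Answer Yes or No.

Yes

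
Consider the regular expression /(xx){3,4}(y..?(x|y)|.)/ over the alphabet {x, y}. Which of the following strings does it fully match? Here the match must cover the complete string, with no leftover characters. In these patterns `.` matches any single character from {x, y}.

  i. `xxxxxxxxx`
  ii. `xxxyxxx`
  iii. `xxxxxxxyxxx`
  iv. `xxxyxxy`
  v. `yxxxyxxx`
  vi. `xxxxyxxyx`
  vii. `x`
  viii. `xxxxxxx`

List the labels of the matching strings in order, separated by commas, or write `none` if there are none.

i. `xxxxxxxxx` → match
ii. `xxxyxxx` → no match
iii. `xxxxxxxyxxx` → no match
iv. `xxxyxxy` → no match
v. `yxxxyxxx` → no match — must start with `xx`
vi. `xxxxyxxyx` → no match
vii. `x` → no match — must start with `xx`
viii. `xxxxxxx` → match

i, viii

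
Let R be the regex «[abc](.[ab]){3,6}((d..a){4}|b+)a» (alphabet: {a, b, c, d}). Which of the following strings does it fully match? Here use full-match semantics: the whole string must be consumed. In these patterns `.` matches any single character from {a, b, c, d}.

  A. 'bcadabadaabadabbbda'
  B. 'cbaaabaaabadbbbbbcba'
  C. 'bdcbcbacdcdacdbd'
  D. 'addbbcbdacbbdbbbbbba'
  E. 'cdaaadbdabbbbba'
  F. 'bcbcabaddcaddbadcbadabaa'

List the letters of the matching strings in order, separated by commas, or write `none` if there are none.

A → no match
B → no match
C → no match — must end with 'a'
D → no match
E → match
F → match

E, F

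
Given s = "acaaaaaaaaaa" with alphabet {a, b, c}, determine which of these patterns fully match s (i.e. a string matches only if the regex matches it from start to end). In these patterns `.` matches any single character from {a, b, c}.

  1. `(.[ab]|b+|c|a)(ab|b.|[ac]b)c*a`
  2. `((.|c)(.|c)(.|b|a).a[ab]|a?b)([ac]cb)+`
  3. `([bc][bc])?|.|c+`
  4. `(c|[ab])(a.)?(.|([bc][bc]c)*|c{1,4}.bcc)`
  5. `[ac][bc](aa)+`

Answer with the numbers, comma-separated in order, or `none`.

5

1 → no match
2 → no match — must end with "cb"
3 → no match
4 → no match
5 → match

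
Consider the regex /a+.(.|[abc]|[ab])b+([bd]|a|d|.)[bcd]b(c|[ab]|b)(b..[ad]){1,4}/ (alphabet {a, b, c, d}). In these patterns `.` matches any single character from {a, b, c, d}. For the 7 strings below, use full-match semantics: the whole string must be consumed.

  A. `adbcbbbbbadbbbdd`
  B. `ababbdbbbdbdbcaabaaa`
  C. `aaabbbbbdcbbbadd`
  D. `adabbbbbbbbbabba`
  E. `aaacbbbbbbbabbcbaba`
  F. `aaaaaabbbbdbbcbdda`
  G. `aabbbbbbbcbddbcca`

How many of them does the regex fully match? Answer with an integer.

4

A → no match
B → match
C → match
D → no match
E → match
F → match
G → no match
Total matched: 4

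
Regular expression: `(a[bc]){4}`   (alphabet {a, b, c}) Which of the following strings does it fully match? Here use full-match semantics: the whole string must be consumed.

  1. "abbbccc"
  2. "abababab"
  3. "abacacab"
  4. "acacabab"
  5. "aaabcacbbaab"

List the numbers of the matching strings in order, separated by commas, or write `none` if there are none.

2, 3, 4

1 → no match
2 → match
3 → match
4 → match
5 → no match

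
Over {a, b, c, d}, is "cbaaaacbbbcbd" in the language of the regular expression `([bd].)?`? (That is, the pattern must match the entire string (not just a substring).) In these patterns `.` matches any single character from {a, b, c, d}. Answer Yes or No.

No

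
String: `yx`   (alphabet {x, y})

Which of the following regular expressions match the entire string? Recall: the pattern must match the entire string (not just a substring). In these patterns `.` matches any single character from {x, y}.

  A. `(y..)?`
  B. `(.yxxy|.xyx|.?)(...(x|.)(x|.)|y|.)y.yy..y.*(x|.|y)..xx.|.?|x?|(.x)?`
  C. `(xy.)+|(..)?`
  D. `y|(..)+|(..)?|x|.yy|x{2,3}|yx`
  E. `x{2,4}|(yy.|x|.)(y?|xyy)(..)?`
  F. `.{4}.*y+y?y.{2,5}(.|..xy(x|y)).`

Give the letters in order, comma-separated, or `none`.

A → no match
B → match
C → match
D → match
E → no match
F → no match

B, C, D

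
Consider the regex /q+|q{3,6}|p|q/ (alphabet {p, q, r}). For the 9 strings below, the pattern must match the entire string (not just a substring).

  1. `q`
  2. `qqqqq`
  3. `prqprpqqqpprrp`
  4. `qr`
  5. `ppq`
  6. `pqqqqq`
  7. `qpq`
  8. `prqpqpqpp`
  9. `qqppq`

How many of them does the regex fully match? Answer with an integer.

2

1 → match
2 → match
3 → no match
4 → no match
5 → no match
6 → no match
7 → no match
8 → no match
9 → no match
Total matched: 2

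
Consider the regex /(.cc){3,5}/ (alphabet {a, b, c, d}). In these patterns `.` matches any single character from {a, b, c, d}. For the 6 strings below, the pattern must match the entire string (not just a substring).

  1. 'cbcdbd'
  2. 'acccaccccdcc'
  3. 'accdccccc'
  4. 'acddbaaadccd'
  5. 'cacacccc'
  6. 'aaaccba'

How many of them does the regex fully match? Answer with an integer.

1 → no match — must end with 'cc'
2 → no match
3 → match
4 → no match — must end with 'cc'
5 → no match
6 → no match — must end with 'cc'
Total matched: 1

1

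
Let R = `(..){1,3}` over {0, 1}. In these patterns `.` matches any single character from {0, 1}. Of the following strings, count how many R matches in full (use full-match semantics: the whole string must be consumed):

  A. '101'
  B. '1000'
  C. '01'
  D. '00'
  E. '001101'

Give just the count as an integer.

A → no match
B → match
C → match
D → match
E → match
Total matched: 4

4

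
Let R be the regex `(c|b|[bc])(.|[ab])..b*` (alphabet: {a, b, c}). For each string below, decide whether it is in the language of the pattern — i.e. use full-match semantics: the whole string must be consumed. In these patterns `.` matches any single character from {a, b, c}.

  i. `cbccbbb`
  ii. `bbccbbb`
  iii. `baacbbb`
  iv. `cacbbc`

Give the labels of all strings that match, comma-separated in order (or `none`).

i, ii, iii

i. `cbccbbb` → match
ii. `bbccbbb` → match
iii. `baacbbb` → match
iv. `cacbbc` → no match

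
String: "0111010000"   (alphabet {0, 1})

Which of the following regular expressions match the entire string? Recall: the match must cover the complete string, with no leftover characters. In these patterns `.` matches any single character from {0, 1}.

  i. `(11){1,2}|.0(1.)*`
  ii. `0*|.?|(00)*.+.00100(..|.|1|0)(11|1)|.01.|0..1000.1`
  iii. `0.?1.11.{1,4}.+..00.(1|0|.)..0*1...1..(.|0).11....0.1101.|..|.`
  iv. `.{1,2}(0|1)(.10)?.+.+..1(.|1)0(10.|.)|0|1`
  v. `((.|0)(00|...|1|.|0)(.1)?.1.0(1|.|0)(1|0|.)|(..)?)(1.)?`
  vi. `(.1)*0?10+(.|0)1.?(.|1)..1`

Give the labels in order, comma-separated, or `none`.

i → no match
ii → no match
iii → no match
iv → no match
v → match
vi → no match — must end with "1"

v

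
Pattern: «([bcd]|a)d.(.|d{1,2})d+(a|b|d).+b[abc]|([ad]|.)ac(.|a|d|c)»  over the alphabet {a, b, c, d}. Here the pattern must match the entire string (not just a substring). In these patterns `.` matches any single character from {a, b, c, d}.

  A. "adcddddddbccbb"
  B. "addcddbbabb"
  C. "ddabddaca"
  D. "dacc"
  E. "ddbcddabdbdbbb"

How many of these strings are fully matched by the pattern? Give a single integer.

A → match
B → match
C → no match
D → match
E → match
Total matched: 4

4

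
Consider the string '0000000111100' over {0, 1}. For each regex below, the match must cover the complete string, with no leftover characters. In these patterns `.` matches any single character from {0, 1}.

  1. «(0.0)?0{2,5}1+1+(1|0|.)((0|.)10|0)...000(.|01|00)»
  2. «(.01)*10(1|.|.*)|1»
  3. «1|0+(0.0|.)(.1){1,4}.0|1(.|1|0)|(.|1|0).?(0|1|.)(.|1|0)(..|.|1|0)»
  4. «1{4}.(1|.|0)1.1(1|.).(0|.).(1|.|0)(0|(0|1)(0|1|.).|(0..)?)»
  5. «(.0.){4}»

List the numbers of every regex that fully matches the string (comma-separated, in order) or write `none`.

1 → no match
2 → no match
3 → match
4 → no match — must start with '1'
5 → no match

3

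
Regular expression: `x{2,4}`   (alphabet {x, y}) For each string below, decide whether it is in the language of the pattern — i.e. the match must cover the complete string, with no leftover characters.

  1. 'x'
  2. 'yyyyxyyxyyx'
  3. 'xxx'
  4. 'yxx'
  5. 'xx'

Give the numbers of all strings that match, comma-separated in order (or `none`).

3, 5

1 → no match
2 → no match — must start with 'x'
3 → match
4 → no match — must start with 'x'
5 → match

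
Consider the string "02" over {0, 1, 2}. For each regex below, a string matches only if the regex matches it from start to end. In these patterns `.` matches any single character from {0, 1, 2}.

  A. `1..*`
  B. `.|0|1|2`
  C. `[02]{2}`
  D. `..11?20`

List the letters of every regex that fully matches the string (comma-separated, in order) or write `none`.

C

A → no match — must start with "1"
B → no match
C → match
D → no match — must end with "20"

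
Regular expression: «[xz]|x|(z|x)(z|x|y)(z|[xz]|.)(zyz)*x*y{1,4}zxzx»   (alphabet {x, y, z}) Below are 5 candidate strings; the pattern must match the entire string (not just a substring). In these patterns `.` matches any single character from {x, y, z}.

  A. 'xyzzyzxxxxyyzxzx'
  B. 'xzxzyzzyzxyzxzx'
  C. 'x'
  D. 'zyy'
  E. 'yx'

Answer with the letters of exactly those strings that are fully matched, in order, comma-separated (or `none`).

A → match
B → match
C. 'x' → match
D. 'zyy' → no match
E. 'yx' → no match

A, B, C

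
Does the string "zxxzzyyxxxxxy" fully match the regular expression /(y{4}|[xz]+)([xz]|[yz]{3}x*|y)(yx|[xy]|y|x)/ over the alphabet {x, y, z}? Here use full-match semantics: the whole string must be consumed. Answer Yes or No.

Yes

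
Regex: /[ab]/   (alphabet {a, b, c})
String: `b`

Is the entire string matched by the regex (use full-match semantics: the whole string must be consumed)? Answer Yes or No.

Yes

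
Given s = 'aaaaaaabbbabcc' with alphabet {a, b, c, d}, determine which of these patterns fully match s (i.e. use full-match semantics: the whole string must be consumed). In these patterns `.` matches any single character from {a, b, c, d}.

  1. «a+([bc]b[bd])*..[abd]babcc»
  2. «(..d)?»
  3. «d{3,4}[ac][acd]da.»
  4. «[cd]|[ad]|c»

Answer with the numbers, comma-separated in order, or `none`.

1 → match
2 → no match
3 → no match — must start with 'd'
4 → no match

1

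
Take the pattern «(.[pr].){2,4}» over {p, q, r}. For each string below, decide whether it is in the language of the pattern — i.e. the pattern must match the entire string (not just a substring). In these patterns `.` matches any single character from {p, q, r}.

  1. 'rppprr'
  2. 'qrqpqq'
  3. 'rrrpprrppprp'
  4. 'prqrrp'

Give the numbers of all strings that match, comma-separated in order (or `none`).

1 → match
2 → no match
3 → match
4 → match

1, 3, 4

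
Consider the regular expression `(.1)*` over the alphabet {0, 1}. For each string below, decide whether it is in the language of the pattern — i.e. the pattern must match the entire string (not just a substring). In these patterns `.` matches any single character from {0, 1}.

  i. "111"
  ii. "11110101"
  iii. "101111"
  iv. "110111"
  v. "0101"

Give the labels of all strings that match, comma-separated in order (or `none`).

i → no match
ii → match
iii → no match
iv → match
v → match

ii, iv, v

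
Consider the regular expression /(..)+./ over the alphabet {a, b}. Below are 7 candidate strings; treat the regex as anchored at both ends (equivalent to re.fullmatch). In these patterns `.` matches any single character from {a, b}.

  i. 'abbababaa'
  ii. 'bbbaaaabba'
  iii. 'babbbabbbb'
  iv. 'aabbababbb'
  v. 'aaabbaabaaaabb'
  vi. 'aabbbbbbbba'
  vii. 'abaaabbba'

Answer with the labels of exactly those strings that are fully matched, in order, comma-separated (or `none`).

i, vi, vii

i → match
ii → no match
iii → no match
iv → no match
v → no match
vi → match
vii → match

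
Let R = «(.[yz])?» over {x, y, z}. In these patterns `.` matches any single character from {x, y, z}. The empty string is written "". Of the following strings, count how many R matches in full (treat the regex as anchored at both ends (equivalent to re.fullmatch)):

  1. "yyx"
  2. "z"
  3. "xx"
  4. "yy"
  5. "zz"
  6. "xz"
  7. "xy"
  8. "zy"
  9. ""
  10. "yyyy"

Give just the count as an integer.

1 → no match
2 → no match
3 → no match
4 → match
5 → match
6 → match
7 → match
8 → match
9 → match
10 → no match
Total matched: 6

6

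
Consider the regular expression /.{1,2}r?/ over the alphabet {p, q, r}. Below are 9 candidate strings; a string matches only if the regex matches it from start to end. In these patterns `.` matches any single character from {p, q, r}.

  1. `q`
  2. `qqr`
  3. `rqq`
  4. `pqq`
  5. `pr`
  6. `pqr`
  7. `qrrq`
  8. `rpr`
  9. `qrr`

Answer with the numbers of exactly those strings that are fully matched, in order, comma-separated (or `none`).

1. `q` → match
2. `qqr` → match
3. `rqq` → no match
4. `pqq` → no match
5. `pr` → match
6. `pqr` → match
7. `qrrq` → no match
8. `rpr` → match
9. `qrr` → match

1, 2, 5, 6, 8, 9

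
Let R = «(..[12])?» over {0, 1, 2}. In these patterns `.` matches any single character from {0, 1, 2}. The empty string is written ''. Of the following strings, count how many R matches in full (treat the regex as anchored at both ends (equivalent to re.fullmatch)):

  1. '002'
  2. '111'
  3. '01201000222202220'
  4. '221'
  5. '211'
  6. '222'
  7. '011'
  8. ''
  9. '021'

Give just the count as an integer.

8

1 → match
2 → match
3 → no match
4 → match
5 → match
6 → match
7 → match
8 → match
9 → match
Total matched: 8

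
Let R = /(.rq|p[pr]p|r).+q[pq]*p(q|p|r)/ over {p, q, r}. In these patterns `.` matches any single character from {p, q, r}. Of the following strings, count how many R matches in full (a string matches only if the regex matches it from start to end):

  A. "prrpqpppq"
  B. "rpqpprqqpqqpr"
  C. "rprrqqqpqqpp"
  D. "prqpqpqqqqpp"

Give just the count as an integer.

3

A. "prrpqpppq" → no match
B → match
C. "rprrqqqpqqpp" → match
D. "prqpqpqqqqpp" → match
Total matched: 3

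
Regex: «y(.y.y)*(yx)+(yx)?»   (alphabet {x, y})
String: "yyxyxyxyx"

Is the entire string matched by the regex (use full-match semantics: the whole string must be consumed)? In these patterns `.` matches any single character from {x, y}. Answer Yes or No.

Yes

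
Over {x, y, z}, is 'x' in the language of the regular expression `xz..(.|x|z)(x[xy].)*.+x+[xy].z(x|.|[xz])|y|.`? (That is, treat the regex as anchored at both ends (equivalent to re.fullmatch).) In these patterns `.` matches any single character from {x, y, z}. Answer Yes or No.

Yes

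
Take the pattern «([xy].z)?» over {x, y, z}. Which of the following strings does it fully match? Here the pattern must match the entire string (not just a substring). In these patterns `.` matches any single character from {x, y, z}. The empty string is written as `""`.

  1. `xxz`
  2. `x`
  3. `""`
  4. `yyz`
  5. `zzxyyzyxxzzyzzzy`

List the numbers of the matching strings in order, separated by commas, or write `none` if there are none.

1, 3, 4

1. `xxz` → match
2. `x` → no match
3. `""` → match
4. `yyz` → match
5 → no match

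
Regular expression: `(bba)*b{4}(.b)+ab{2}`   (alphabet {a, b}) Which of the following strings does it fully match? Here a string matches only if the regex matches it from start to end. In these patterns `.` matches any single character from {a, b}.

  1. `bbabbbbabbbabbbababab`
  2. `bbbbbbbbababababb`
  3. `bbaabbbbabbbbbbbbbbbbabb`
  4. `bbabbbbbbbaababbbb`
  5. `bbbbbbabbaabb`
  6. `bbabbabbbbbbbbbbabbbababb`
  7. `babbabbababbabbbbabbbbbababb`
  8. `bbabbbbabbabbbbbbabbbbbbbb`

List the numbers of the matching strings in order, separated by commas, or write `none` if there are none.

1 → no match
2 → match
3 → no match
4 → no match
5 → no match
6 → match
7 → no match
8 → no match

2, 6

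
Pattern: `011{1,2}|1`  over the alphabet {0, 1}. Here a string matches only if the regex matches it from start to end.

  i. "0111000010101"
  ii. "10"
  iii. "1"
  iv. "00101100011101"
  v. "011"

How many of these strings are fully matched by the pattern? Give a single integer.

i → no match
ii. "10" → no match — must end with "1"
iii. "1" → match
iv → no match
v. "011" → match
Total matched: 2

2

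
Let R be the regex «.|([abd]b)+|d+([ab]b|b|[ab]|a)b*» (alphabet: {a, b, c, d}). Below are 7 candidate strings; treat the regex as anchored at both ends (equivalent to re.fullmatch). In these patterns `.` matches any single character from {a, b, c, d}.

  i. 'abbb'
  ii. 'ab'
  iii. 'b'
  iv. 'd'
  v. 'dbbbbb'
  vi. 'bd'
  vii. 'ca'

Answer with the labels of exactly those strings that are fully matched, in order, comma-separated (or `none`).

i → match
ii → match
iii → match
iv → match
v → match
vi → no match
vii → no match

i, ii, iii, iv, v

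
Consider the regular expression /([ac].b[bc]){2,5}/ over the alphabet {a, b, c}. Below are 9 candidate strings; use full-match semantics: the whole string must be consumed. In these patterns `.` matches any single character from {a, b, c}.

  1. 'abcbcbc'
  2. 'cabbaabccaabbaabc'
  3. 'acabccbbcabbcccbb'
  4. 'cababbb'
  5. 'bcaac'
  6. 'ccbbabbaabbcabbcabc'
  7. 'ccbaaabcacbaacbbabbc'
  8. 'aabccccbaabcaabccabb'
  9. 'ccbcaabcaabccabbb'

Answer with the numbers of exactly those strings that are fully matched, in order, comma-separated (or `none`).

1 → no match
2 → no match
3 → no match
4 → no match
5 → no match
6 → no match
7 → no match
8 → no match
9 → no match

none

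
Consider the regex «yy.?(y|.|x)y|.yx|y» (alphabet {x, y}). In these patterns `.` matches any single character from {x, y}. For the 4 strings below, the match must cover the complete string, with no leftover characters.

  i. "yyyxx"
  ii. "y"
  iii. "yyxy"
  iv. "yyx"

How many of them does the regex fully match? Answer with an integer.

i. "yyyxx" → no match
ii. "y" → match
iii. "yyxy" → match
iv. "yyx" → match
Total matched: 3

3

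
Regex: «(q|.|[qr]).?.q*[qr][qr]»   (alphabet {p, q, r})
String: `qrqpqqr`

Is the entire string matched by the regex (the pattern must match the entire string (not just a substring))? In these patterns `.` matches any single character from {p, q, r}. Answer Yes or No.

No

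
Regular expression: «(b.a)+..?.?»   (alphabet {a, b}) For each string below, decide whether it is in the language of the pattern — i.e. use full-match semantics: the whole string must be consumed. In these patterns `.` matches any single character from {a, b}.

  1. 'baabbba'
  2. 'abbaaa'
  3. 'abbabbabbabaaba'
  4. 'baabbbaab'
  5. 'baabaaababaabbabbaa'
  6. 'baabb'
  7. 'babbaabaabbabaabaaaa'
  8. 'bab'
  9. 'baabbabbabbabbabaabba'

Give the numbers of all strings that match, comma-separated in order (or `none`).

6, 9

1. 'baabbba' → no match
2. 'abbaaa' → no match — must start with 'b'
3 → no match — must start with 'b'
4. 'baabbbaab' → no match
5 → no match
6. 'baabb' → match
7 → no match
8. 'bab' → no match
9 → match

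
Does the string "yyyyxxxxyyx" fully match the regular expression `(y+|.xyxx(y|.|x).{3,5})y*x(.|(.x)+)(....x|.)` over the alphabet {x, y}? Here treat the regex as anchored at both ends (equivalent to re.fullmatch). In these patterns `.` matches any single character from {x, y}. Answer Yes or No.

Yes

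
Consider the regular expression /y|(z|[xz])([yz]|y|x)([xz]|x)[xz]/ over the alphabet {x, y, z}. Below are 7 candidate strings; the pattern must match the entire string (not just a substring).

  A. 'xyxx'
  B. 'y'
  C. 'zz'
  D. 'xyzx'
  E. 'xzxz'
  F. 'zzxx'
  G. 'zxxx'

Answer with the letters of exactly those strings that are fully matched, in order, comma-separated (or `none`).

A, B, D, E, F, G

A → match
B → match
C → no match
D → match
E → match
F → match
G → match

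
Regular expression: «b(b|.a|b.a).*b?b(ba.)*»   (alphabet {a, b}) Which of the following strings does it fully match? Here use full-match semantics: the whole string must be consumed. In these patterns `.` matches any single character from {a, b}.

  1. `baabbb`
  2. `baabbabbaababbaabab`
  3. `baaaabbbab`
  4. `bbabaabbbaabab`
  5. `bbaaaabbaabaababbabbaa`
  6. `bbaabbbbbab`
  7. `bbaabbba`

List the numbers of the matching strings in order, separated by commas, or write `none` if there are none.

1, 2, 3, 4, 5, 6

1. `baabbb` → match
2 → match
3. `baaaabbbab` → match
4 → match
5 → match
6. `bbaabbbbbab` → match
7. `bbaabbba` → no match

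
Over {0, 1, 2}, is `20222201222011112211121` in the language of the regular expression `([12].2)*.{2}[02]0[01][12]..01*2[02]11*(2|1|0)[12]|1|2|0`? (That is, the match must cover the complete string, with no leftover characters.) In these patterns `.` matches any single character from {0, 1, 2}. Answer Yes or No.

Yes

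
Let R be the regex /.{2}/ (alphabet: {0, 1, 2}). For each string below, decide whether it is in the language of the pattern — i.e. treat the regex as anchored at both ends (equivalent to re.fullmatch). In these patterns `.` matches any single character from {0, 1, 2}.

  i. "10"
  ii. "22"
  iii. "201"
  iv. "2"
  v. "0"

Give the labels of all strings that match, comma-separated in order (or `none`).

i → match
ii → match
iii → no match
iv → no match
v → no match

i, ii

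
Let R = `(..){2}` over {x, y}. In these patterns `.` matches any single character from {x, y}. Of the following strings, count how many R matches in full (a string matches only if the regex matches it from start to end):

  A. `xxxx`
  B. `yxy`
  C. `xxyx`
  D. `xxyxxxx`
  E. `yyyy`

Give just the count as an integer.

3

A → match
B → no match
C → match
D → no match
E → match
Total matched: 3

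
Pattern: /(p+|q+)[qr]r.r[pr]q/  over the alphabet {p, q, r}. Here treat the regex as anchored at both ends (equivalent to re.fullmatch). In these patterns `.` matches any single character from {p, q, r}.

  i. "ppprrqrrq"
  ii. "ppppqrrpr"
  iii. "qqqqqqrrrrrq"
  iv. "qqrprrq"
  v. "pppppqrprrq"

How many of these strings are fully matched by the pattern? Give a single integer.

i → match
ii → no match — must end with "q"
iii → match
iv → match
v → match
Total matched: 4

4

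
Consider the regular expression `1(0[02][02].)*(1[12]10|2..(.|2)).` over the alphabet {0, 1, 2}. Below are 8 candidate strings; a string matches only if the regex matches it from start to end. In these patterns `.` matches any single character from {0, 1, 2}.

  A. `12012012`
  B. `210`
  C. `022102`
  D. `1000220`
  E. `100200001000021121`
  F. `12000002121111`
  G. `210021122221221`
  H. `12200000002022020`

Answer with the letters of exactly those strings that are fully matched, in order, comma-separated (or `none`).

E

A → no match
B → no match — must start with `1`
C → no match — must start with `1`
D → no match
E → match
F → no match
G → no match — must start with `1`
H → no match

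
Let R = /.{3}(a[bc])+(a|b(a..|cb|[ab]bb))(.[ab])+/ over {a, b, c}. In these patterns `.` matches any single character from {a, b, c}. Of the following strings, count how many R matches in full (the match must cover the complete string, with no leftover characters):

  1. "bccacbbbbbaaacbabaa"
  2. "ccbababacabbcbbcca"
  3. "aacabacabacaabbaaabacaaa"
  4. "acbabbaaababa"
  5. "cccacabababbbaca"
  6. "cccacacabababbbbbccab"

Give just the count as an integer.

4

1 → match
2 → no match
3 → match
4 → match
5 → match
6 → no match
Total matched: 4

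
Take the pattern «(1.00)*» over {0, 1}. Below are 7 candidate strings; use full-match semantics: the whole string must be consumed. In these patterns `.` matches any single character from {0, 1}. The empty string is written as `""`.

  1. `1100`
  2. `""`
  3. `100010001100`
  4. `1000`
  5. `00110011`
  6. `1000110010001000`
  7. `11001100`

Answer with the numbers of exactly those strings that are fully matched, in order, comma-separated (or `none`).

1. `1100` → match
2. `""` → match
3. `100010001100` → match
4. `1000` → match
5. `00110011` → no match
6 → match
7. `11001100` → match

1, 2, 3, 4, 6, 7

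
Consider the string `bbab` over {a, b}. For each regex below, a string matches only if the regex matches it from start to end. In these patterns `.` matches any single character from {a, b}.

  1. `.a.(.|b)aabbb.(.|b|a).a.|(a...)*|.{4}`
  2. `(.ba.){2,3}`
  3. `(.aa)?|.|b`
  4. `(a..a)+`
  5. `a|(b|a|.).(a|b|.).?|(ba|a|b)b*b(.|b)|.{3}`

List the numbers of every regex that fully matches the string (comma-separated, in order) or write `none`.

1 → match
2 → no match
3 → no match
4 → no match — must start with `a`
5 → match

1, 5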